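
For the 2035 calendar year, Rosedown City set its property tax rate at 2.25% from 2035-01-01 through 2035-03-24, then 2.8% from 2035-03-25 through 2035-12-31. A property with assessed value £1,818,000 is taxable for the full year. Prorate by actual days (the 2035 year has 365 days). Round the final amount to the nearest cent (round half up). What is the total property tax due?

2035-01-01 to 2035-03-24: 83 days at 2.25% → £1,818,000 × 2.25% × 83/365 = £9,301.6849
2035-03-25 to 2035-12-31: 282 days at 2.8% → £1,818,000 × 2.8% × 282/365 = £39,328.5699
Total = £48,630.2548

£48,630.25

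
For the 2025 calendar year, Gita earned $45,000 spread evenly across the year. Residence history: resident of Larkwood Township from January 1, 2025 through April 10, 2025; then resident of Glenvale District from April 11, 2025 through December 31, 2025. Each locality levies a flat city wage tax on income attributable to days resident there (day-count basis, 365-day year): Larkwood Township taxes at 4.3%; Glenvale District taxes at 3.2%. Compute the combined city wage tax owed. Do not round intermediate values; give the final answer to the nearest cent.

Larkwood Township, January 1 – April 10, 2025: 100 days → $45,000 × 4.3% × 100/365 = $530.1370
Glenvale District, April 11 – December 31, 2025: 265 days → $45,000 × 3.2% × 265/365 = $1,045.4795
Total = $1,575.6164

$1,575.62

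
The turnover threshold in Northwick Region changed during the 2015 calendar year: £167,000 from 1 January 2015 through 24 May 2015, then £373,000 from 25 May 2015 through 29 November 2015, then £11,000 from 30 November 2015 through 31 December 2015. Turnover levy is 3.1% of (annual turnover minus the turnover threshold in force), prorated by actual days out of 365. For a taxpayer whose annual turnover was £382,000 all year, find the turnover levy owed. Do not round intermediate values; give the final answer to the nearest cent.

£3,782.25

1 January – 24 May 2015: 144 days, exemption £167,000 → (£382,000 − £167,000) × 3.1% × 144/365 = £2,629.4795
25 May – 29 November 2015: 189 days, exemption £373,000 → (£382,000 − £373,000) × 3.1% × 189/365 = £144.4685
30 November – 31 December 2015: 32 days, exemption £11,000 → (£382,000 − £11,000) × 3.1% × 32/365 = £1,008.3068
Total = £3,782.2548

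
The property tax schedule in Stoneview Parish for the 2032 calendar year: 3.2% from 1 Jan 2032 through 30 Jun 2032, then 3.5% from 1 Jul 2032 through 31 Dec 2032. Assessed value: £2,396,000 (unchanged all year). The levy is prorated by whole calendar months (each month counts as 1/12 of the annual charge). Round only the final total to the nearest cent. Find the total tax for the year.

1 Jan – 30 Jun 2032: 6 months at 3.2% → £2,396,000 × 3.2% × 6/12 = £38,336.0000
1 Jul – 31 Dec 2032: 6 months at 3.5% → £2,396,000 × 3.5% × 6/12 = £41,930.0000
Total = £80,266.0000

£80,266.00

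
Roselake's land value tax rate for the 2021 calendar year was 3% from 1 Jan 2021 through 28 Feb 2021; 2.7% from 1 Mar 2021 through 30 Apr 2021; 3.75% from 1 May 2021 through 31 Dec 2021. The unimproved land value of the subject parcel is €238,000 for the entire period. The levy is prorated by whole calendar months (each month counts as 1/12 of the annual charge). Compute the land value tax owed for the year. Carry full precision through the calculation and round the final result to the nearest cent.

€8,211.00

1 Jan – 28 Feb 2021: 2 months at 3% → €238,000 × 3% × 2/12 = €1,190.0000
1 Mar – 30 Apr 2021: 2 months at 2.7% → €238,000 × 2.7% × 2/12 = €1,071.0000
1 May – 31 Dec 2021: 8 months at 3.75% → €238,000 × 3.75% × 8/12 = €5,950.0000
Total = €8,211.0000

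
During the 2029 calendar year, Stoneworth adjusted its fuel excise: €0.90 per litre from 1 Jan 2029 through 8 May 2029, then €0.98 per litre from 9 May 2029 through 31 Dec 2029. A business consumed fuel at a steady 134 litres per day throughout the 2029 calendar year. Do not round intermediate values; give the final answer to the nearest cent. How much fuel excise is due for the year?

€46,559.64

1 Jan – 8 May 2029: 128 days × 134 litres/day = 17,152 litres at €0.90/litre → €15,436.80
9 May – 31 Dec 2029: 237 days × 134 litres/day = 31,758 litres at €0.98/litre → €31,122.84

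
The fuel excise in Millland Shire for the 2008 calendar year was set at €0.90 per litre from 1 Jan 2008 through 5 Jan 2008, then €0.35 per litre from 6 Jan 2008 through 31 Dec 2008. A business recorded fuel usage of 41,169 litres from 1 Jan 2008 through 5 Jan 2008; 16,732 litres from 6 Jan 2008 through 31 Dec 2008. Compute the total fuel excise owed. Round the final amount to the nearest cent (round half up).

1 Jan – 5 Jan 2008: 41,169 litres at €0.90/litre → €37052.10
6 Jan – 31 Dec 2008: 16,732 litres at €0.35/litre → €5856.20

€42908.30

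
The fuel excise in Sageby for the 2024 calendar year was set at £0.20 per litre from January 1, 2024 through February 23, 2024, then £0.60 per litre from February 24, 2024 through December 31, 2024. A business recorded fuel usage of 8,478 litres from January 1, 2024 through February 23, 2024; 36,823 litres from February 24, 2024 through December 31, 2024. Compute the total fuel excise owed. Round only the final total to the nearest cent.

£23789.40

January 1 – February 23, 2024: 8,478 litres at £0.20/litre → £1695.60
February 24 – December 31, 2024: 36,823 litres at £0.60/litre → £22093.80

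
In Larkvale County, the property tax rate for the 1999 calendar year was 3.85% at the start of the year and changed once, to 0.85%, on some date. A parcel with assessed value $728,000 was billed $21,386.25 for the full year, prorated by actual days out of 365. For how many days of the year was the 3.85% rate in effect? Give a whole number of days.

Let d = days at the first rate; then 365 − d days at the second rate.
$728,000 × [3.85%·d + 0.85%·(365−d)] / 365 = $21,386.25
Solving gives d = 254, so the new rate took effect on 12 September 1999.

254 days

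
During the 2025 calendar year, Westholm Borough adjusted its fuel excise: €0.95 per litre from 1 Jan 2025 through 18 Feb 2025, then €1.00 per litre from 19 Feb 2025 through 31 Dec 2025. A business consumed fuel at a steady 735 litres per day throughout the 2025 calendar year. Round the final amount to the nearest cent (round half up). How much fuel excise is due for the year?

€266474.25

1 Jan – 18 Feb 2025: 49 days × 735 litres/day = 36,015 litres at €0.95/litre → €34214.25
19 Feb – 31 Dec 2025: 316 days × 735 litres/day = 232,260 litres at €1.00/litre → €232260.00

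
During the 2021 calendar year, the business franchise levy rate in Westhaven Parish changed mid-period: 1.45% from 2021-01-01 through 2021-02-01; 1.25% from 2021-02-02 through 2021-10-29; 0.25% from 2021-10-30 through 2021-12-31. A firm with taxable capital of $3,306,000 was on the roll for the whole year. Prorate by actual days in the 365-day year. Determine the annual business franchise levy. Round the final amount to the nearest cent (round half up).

2021-01-01 to 2021-02-01: 32 days at 1.45% → $3,306,000 × 1.45% × 32/365 = $4,202.6959
2021-02-02 to 2021-10-29: 270 days at 1.25% → $3,306,000 × 1.25% × 270/365 = $30,569.1781
2021-10-30 to 2021-12-31: 63 days at 0.25% → $3,306,000 × 0.25% × 63/365 = $1,426.5616
Total = $36,198.4356

$36,198.44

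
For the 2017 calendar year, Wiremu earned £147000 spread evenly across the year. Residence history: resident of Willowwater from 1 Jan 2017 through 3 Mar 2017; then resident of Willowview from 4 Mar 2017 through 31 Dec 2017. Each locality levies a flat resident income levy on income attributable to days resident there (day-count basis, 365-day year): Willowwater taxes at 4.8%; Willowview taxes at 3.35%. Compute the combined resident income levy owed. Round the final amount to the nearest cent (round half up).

Willowwater, 1 Jan – 3 Mar 2017: 62 days → £147000 × 4.8% × 62/365 = £1198.5534
Willowview, 4 Mar – 31 Dec 2017: 303 days → £147000 × 3.35% × 303/365 = £4088.0096
Total = £5286.5630

£5286.56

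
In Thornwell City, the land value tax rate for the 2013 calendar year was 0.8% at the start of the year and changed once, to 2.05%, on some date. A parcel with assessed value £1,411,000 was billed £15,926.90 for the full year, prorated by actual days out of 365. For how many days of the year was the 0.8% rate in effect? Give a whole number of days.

269 days

Let d = days at the first rate; then 365 − d days at the second rate.
£1,411,000 × [0.8%·d + 2.05%·(365−d)] / 365 = £15,926.90
Solving gives d = 269, so the new rate took effect on 27 Sep 2013.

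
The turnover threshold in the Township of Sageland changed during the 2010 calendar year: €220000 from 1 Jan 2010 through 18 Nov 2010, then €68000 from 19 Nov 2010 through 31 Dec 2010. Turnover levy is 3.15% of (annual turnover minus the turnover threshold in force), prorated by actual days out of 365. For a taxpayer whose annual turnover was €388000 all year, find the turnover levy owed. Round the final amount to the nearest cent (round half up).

1 Jan – 18 Nov 2010: 322 days, exemption €220000 → (€388000 − €220000) × 3.15% × 322/365 = €4668.5589
19 Nov – 31 Dec 2010: 43 days, exemption €68000 → (€388000 − €68000) × 3.15% × 43/365 = €1187.5068
Total = €5856.0658

€5856.07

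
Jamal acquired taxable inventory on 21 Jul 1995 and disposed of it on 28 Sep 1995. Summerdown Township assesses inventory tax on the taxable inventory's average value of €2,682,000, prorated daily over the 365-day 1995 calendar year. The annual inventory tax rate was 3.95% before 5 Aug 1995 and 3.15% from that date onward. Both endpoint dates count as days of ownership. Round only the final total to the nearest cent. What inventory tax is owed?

€17,083.97

21 Jul – 4 Aug 1995: 15 days at 3.95% → €2,682,000 × 3.95% × 15/365 = €4,353.6575
5 Aug – 28 Sep 1995: 55 days at 3.15% → €2,682,000 × 3.15% × 55/365 = €12,730.3151
Total = €17,083.9726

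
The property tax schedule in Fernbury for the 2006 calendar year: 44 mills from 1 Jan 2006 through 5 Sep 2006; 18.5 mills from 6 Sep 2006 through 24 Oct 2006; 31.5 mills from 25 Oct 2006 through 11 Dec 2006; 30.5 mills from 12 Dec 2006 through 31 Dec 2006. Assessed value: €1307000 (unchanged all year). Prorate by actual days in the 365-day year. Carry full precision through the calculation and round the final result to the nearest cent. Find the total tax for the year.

1 Jan – 5 Sep 2006: 248 days at 44 mills → €1307000 × 4.4% × 248/365 = €39073.9288
6 Sep – 24 Oct 2006: 49 days at 18.5 mills → €1307000 × 1.85% × 49/365 = €3246.0151
25 Oct – 11 Dec 2006: 48 days at 31.5 mills → €1307000 × 3.15% × 48/365 = €5414.2027
12 Dec – 31 Dec 2006: 20 days at 30.5 mills → €1307000 × 3.05% × 20/365 = €2184.3014
Total = €49918.4479

€49918.45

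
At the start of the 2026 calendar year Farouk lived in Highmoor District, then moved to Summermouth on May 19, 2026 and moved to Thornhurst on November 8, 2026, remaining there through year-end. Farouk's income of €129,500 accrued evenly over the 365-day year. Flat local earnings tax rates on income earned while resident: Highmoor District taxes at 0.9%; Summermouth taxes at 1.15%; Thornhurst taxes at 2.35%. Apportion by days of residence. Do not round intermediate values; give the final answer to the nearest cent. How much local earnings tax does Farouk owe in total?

€1,596.75

Highmoor District, January 1 – May 18, 2026: 138 days → €129,500 × 0.9% × 138/365 = €440.6548
Summermouth, May 19 – November 7, 2026: 173 days → €129,500 × 1.15% × 173/365 = €705.8637
Thornhurst, November 8 – December 31, 2026: 54 days → €129,500 × 2.35% × 54/365 = €450.2342
Total = €1,596.7527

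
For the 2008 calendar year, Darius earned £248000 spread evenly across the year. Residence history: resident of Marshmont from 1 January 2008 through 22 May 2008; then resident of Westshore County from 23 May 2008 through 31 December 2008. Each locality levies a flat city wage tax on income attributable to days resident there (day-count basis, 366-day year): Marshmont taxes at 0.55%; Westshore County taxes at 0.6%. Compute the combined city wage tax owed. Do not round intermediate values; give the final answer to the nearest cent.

£1439.55

Marshmont, 1 January – 22 May 2008: 143 days → £248000 × 0.55% × 143/366 = £532.9290
Westshore County, 23 May – 31 December 2008: 223 days → £248000 × 0.6% × 223/366 = £906.6230
Total = £1439.5519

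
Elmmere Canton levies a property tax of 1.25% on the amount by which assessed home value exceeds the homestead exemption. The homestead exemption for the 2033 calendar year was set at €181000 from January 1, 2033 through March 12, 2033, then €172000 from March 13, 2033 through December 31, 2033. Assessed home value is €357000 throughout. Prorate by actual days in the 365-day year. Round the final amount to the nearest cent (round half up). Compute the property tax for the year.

€2290.62

January 1 – March 12, 2033: 71 days, exemption €181000 → (€357000 − €181000) × 1.25% × 71/365 = €427.9452
March 13 – December 31, 2033: 294 days, exemption €172000 → (€357000 − €172000) × 1.25% × 294/365 = €1862.6712
Total = €2290.6164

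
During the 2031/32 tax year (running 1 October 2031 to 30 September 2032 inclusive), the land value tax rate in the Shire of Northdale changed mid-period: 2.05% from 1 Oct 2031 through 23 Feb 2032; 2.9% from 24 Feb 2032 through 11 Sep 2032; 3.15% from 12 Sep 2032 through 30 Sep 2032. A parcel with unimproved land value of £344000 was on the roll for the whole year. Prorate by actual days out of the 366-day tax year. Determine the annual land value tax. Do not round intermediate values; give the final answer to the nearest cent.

£8854.24

1 Oct 2031 – 23 Feb 2032: 146 days at 2.05% → £344000 × 2.05% × 146/366 = £2813.0929
24 Feb – 11 Sep 2032: 201 days at 2.9% → £344000 × 2.9% × 201/366 = £5478.6230
12 Sep – 30 Sep 2032: 19 days at 3.15% → £344000 × 3.15% × 19/366 = £562.5246
Total = £8854.2404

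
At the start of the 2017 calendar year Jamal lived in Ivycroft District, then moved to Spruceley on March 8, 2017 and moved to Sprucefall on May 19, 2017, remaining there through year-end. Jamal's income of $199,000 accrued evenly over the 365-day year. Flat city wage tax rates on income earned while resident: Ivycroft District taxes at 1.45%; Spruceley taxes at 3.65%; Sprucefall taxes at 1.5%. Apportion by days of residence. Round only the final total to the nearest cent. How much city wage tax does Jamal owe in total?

$3,810.99

Ivycroft District, January 1 – March 7, 2017: 66 days → $199,000 × 1.45% × 66/365 = $521.7616
Spruceley, March 8 – May 18, 2017: 72 days → $199,000 × 3.65% × 72/365 = $1,432.8000
Sprucefall, May 19 – December 31, 2017: 227 days → $199,000 × 1.5% × 227/365 = $1,856.4247
Total = $3,810.9863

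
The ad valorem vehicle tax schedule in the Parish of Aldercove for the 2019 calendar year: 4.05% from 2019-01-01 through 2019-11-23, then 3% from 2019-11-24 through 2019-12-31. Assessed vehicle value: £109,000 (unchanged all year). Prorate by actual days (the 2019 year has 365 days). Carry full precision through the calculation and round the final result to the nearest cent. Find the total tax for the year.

2019-01-01 to 2019-11-23: 327 days at 4.05% → £109,000 × 4.05% × 327/365 = £3,954.9082
2019-11-24 to 2019-12-31: 38 days at 3% → £109,000 × 3% × 38/365 = £340.4384
Total = £4,295.3466

£4,295.35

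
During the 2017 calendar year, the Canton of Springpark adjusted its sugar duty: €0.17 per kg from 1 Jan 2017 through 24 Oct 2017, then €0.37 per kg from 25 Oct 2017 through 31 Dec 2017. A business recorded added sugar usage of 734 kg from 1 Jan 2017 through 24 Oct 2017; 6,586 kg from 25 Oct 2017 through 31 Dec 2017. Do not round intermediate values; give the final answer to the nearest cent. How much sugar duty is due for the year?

1 Jan – 24 Oct 2017: 734 kg at €0.17/kg → €124.78
25 Oct – 31 Dec 2017: 6,586 kg at €0.37/kg → €2,436.82

€2,561.60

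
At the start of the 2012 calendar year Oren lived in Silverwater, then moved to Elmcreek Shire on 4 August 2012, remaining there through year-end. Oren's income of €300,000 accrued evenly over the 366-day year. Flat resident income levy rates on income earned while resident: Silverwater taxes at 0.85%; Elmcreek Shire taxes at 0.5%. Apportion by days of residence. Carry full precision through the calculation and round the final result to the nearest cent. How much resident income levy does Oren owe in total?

Silverwater, 1 January – 3 August 2012: 216 days → €300,000 × 0.85% × 216/366 = €1,504.9180
Elmcreek Shire, 4 August – 31 December 2012: 150 days → €300,000 × 0.5% × 150/366 = €614.7541
Total = €2,119.6721

€2,119.67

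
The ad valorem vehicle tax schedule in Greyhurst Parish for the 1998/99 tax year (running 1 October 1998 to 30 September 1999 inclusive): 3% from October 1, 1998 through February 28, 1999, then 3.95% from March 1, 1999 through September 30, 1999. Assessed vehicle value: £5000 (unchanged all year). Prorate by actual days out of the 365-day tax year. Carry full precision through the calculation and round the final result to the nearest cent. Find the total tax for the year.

£177.85

October 1, 1998 – February 28, 1999: 151 days at 3% → £5000 × 3% × 151/365 = £62.0548
March 1 – September 30, 1999: 214 days at 3.95% → £5000 × 3.95% × 214/365 = £115.7945
Total = £177.8493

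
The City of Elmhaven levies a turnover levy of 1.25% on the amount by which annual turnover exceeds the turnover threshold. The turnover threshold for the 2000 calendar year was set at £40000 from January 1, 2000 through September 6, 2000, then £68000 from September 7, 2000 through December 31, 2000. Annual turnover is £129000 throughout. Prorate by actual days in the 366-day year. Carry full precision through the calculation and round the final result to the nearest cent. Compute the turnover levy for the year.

January 1 – September 6, 2000: 250 days, exemption £40000 → (£129000 − £40000) × 1.25% × 250/366 = £759.9044
September 7 – December 31, 2000: 116 days, exemption £68000 → (£129000 − £68000) × 1.25% × 116/366 = £241.6667
Total = £1001.5710

£1001.57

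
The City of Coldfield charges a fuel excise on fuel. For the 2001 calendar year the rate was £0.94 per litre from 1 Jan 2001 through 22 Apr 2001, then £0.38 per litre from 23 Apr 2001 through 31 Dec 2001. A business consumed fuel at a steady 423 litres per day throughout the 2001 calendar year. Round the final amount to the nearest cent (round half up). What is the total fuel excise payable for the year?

£85200.66

1 Jan – 22 Apr 2001: 112 days × 423 litres/day = 47,376 litres at £0.94/litre → £44533.44
23 Apr – 31 Dec 2001: 253 days × 423 litres/day = 107,019 litres at £0.38/litre → £40667.22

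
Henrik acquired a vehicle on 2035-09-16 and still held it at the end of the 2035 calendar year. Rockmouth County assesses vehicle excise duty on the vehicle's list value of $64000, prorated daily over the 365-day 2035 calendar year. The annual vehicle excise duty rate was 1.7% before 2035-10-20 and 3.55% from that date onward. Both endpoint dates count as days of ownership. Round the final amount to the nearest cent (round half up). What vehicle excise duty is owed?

2035-09-16 to 2035-10-19: 34 days at 1.7% → $64000 × 1.7% × 34/365 = $101.3479
2035-10-20 to 2035-12-31: 73 days at 3.55% → $64000 × 3.55% × 73/365 = $454.4000
Total = $555.7479

$555.75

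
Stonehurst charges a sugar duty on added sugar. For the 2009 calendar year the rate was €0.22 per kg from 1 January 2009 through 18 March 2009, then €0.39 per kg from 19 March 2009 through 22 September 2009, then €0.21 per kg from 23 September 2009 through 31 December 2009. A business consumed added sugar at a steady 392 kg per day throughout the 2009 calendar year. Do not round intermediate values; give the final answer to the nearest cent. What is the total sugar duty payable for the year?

€43,613.92

1 January – 18 March 2009: 77 days × 392 kg/day = 30,184 kg at €0.22/kg → €6,640.48
19 March – 22 September 2009: 188 days × 392 kg/day = 73,696 kg at €0.39/kg → €28,741.44
23 September – 31 December 2009: 100 days × 392 kg/day = 39,200 kg at €0.21/kg → €8,232.00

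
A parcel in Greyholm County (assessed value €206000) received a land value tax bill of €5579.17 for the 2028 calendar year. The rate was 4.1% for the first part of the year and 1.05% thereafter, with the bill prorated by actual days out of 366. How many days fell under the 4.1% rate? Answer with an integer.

199 days

Let d = days at the first rate; then 366 − d days at the second rate.
€206000 × [4.1%·d + 1.05%·(366−d)] / 366 = €5579.17
Solving gives d = 199, so the new rate took effect on 18 Jul 2028.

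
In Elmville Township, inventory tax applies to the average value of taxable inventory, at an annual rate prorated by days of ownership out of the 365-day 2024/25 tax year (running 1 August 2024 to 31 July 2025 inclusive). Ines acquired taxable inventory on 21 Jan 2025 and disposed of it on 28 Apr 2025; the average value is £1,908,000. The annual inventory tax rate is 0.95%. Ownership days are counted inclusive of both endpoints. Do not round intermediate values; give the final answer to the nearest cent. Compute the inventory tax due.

Days held (21 Jan – 28 Apr 2025): 98 out of 365
Tax = £1,908,000 × 0.95% × 98/365 = £4,866.7068

£4,866.71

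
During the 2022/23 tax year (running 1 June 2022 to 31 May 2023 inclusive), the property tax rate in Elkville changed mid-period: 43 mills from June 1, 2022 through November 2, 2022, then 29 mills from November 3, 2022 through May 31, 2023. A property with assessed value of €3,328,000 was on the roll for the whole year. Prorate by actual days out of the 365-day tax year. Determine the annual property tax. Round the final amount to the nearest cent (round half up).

€116,297.64

June 1 – November 2, 2022: 155 days at 43 mills → €3,328,000 × 4.3% × 155/365 = €60,770.1918
November 3, 2022 – May 31, 2023: 210 days at 29 mills → €3,328,000 × 2.9% × 210/365 = €55,527.4521
Total = €116,297.6438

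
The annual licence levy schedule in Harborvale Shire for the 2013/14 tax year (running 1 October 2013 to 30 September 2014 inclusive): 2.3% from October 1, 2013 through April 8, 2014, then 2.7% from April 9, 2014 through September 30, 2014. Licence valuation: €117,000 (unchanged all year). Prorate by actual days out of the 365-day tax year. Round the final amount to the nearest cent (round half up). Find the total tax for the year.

October 1, 2013 – April 8, 2014: 190 days at 2.3% → €117,000 × 2.3% × 190/365 = €1,400.7945
April 9 – September 30, 2014: 175 days at 2.7% → €117,000 × 2.7% × 175/365 = €1,514.5890
Total = €2,915.3836

€2,915.38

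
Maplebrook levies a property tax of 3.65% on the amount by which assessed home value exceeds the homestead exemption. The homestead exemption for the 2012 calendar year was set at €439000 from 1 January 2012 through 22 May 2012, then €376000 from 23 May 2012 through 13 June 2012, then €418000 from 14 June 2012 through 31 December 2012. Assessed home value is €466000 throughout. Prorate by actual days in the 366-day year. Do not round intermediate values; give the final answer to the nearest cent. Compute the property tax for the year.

€1544.67

1 January – 22 May 2012: 143 days, exemption €439000 → (€466000 − €439000) × 3.65% × 143/366 = €385.0451
23 May – 13 June 2012: 22 days, exemption €376000 → (€466000 − €376000) × 3.65% × 22/366 = €197.4590
14 June – 31 December 2012: 201 days, exemption €418000 → (€466000 − €418000) × 3.65% × 201/366 = €962.1639
Total = €1544.6680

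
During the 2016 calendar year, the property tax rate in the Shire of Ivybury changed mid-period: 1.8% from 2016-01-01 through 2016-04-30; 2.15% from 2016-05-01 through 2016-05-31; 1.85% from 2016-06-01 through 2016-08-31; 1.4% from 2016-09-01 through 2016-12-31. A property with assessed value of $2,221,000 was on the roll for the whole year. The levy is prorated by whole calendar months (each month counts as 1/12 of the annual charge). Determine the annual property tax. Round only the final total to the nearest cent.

$37,942.08

2016-01-01 to 2016-04-30: 4 months at 1.8% → $2,221,000 × 1.8% × 4/12 = $13,326.0000
2016-05-01 to 2016-05-31: 1 month at 2.15% → $2,221,000 × 2.15% × 1/12 = $3,979.2917
2016-06-01 to 2016-08-31: 3 months at 1.85% → $2,221,000 × 1.85% × 3/12 = $10,272.1250
2016-09-01 to 2016-12-31: 4 months at 1.4% → $2,221,000 × 1.4% × 4/12 = $10,364.6667
Total = $37,942.0833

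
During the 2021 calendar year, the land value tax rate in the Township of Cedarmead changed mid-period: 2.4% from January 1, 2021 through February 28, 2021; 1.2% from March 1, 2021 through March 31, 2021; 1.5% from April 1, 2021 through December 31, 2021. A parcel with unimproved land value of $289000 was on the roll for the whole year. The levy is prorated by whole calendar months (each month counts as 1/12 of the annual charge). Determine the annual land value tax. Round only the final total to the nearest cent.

$4696.25

January 1 – February 28, 2021: 2 months at 2.4% → $289000 × 2.4% × 2/12 = $1156.0000
March 1 – March 31, 2021: 1 month at 1.2% → $289000 × 1.2% × 1/12 = $289.0000
April 1 – December 31, 2021: 9 months at 1.5% → $289000 × 1.5% × 9/12 = $3251.2500
Total = $4696.2500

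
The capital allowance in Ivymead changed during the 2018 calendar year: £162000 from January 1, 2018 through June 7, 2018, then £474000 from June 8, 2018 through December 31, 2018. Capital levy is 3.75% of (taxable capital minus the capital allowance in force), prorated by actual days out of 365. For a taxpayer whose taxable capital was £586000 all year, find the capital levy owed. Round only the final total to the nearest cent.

£9264.66

January 1 – June 7, 2018: 158 days, exemption £162000 → (£586000 − £162000) × 3.75% × 158/365 = £6882.7397
June 8 – December 31, 2018: 207 days, exemption £474000 → (£586000 − £474000) × 3.75% × 207/365 = £2381.9178
Total = £9264.6575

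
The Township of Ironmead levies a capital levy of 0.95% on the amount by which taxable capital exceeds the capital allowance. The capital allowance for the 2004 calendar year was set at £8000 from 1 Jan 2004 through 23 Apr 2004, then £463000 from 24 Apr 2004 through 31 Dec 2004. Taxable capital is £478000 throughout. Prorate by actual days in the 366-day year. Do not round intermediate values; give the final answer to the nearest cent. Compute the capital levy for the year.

1 Jan – 23 Apr 2004: 114 days, exemption £8000 → (£478000 − £8000) × 0.95% × 114/366 = £1390.7377
24 Apr – 31 Dec 2004: 252 days, exemption £463000 → (£478000 − £463000) × 0.95% × 252/366 = £98.1148
Total = £1488.8525

£1488.85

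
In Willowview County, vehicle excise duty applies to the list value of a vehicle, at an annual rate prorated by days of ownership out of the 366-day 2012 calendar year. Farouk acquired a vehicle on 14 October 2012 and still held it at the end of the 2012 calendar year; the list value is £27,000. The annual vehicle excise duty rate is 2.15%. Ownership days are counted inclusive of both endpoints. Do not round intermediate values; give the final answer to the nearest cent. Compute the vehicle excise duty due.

Days held (14 October – 31 December 2012): 79 out of 366
Tax = £27,000 × 2.15% × 79/366 = £125.2992

£125.30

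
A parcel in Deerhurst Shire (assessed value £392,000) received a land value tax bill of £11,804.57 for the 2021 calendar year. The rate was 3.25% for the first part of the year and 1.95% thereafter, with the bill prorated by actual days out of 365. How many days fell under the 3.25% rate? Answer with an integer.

Let d = days at the first rate; then 365 − d days at the second rate.
£392,000 × [3.25%·d + 1.95%·(365−d)] / 365 = £11,804.57
Solving gives d = 298, so the new rate took effect on October 26, 2021.

298 days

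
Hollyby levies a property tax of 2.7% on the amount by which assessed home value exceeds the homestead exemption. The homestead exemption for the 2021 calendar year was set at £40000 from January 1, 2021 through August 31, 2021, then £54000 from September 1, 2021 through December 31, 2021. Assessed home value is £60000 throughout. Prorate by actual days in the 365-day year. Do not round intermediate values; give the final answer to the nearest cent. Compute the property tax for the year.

January 1 – August 31, 2021: 243 days, exemption £40000 → (£60000 − £40000) × 2.7% × 243/365 = £359.5068
September 1 – December 31, 2021: 122 days, exemption £54000 → (£60000 − £54000) × 2.7% × 122/365 = £54.1479
Total = £413.6548

£413.65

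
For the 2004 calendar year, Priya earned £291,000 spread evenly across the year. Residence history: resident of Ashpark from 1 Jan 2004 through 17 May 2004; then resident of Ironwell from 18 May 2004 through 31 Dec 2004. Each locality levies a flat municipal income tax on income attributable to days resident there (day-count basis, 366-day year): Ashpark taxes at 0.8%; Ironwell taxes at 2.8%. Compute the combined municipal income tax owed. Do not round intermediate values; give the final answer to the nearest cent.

Ashpark, 1 Jan – 17 May 2004: 138 days → £291,000 × 0.8% × 138/366 = £877.7705
Ironwell, 18 May – 31 Dec 2004: 228 days → £291,000 × 2.8% × 228/366 = £5,075.8033
Total = £5,953.5738

£5,953.57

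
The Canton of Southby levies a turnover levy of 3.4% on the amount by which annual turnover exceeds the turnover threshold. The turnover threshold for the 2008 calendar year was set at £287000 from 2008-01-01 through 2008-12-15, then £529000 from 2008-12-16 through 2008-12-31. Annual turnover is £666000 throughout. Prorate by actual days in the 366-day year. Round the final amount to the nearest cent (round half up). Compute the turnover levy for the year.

£12526.31

2008-01-01 to 2008-12-15: 350 days, exemption £287000 → (£666000 − £287000) × 3.4% × 350/366 = £12322.6776
2008-12-16 to 2008-12-31: 16 days, exemption £529000 → (£666000 − £529000) × 3.4% × 16/366 = £203.6284
Total = £12526.3060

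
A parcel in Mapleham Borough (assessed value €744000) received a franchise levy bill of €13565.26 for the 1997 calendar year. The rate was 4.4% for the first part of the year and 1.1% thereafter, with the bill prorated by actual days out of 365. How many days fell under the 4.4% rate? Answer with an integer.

80 days

Let d = days at the first rate; then 365 − d days at the second rate.
€744000 × [4.4%·d + 1.1%·(365−d)] / 365 = €13565.26
Solving gives d = 80, so the new rate took effect on March 22, 1997.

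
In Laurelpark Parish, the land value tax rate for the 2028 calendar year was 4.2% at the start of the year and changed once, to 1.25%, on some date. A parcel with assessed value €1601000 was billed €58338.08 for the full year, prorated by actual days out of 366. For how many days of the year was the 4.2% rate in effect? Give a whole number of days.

297 days

Let d = days at the first rate; then 366 − d days at the second rate.
€1601000 × [4.2%·d + 1.25%·(366−d)] / 366 = €58338.08
Solving gives d = 297, so the new rate took effect on 24 Oct 2028.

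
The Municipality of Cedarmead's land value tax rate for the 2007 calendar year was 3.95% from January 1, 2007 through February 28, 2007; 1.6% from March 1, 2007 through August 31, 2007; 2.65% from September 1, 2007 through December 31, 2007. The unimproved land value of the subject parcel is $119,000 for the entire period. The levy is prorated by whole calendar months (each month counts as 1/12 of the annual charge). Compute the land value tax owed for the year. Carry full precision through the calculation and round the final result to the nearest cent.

January 1 – February 28, 2007: 2 months at 3.95% → $119,000 × 3.95% × 2/12 = $783.4167
March 1 – August 31, 2007: 6 months at 1.6% → $119,000 × 1.6% × 6/12 = $952.0000
September 1 – December 31, 2007: 4 months at 2.65% → $119,000 × 2.65% × 4/12 = $1,051.1667
Total = $2,786.5833

$2,786.58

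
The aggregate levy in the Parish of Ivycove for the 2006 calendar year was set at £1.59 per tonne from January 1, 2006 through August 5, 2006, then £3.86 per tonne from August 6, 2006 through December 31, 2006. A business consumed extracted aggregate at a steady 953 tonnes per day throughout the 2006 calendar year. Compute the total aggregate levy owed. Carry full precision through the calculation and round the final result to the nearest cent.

January 1 – August 5, 2006: 217 days × 953 tonnes/day = 206,801 tonnes at £1.59/tonne → £328,813.59
August 6 – December 31, 2006: 148 days × 953 tonnes/day = 141,044 tonnes at £3.86/tonne → £544,429.84

£873,243.43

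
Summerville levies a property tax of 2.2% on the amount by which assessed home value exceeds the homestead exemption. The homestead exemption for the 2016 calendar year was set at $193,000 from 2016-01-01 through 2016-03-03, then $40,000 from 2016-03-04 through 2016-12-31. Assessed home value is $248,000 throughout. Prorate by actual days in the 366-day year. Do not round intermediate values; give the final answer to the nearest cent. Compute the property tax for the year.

$3,996.61

2016-01-01 to 2016-03-03: 63 days, exemption $193,000 → ($248,000 − $193,000) × 2.2% × 63/366 = $208.2787
2016-03-04 to 2016-12-31: 303 days, exemption $40,000 → ($248,000 − $40,000) × 2.2% × 303/366 = $3,788.3279
Total = $3,996.6066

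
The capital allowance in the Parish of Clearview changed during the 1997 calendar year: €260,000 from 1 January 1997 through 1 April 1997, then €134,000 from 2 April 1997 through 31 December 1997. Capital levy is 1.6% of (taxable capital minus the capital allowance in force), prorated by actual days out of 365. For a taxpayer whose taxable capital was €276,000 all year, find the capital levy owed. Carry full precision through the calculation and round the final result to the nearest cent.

€1,769.38

1 January – 1 April 1997: 91 days, exemption €260,000 → (€276,000 − €260,000) × 1.6% × 91/365 = €63.8247
2 April – 31 December 1997: 274 days, exemption €134,000 → (€276,000 − €134,000) × 1.6% × 274/365 = €1,705.5562
Total = €1,769.3808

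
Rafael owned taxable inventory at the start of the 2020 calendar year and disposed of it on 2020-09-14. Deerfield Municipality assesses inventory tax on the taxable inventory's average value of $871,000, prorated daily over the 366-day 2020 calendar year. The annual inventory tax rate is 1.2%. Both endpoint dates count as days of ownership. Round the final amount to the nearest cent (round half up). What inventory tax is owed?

$7,367.80

Days held (2020-01-01 to 2020-09-14): 258 out of 366
Tax = $871,000 × 1.2% × 258/366 = $7,367.8033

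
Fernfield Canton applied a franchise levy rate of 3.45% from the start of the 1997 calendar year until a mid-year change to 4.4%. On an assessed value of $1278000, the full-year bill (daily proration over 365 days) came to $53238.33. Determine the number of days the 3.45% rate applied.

90 days

Let d = days at the first rate; then 365 − d days at the second rate.
$1278000 × [3.45%·d + 4.4%·(365−d)] / 365 = $53238.33
Solving gives d = 90, so the new rate took effect on April 1, 1997.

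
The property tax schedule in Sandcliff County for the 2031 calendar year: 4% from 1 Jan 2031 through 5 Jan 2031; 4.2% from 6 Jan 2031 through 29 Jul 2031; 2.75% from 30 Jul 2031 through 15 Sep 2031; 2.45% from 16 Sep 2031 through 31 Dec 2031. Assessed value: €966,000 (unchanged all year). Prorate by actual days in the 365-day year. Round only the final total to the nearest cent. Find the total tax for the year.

1 Jan – 5 Jan 2031: 5 days at 4% → €966,000 × 4% × 5/365 = €529.3151
6 Jan – 29 Jul 2031: 205 days at 4.2% → €966,000 × 4.2% × 205/365 = €22,787.0137
30 Jul – 15 Sep 2031: 48 days at 2.75% → €966,000 × 2.75% × 48/365 = €3,493.4795
16 Sep – 31 Dec 2031: 107 days at 2.45% → €966,000 × 2.45% × 107/365 = €6,937.9973
Total = €33,747.8055

€33,747.81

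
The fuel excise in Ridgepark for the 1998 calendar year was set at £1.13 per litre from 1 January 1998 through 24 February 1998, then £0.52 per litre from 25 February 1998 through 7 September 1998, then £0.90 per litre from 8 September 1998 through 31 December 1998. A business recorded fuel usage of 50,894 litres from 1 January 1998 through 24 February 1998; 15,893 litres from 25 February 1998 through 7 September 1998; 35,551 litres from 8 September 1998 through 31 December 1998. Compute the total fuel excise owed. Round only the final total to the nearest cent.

1 January – 24 February 1998: 50,894 litres at £1.13/litre → £57,510.22
25 February – 7 September 1998: 15,893 litres at £0.52/litre → £8,264.36
8 September – 31 December 1998: 35,551 litres at £0.90/litre → £31,995.90

£97,770.48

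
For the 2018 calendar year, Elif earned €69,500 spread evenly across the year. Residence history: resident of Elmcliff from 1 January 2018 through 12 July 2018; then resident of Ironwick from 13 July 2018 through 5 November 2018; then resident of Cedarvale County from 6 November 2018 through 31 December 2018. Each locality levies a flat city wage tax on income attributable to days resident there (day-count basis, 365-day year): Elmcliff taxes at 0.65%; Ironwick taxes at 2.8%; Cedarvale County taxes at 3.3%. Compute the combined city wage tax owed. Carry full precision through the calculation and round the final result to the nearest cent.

Elmcliff, 1 January – 12 July 2018: 193 days → €69,500 × 0.65% × 193/365 = €238.8705
Ironwick, 13 July – 5 November 2018: 116 days → €69,500 × 2.8% × 116/365 = €618.4548
Cedarvale County, 6 November – 31 December 2018: 56 days → €69,500 × 3.3% × 56/365 = €351.8795
Total = €1,209.2048

€1,209.20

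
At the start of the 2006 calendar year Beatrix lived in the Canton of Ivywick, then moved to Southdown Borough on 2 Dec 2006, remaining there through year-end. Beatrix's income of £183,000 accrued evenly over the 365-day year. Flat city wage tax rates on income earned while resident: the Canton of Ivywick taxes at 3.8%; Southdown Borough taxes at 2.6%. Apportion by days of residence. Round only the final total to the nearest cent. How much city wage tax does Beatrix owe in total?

The Canton of Ivywick, 1 Jan – 1 Dec 2006: 335 days → £183,000 × 3.8% × 335/365 = £6,382.4384
Southdown Borough, 2 Dec – 31 Dec 2006: 30 days → £183,000 × 2.6% × 30/365 = £391.0685
Total = £6,773.5068

£6,773.51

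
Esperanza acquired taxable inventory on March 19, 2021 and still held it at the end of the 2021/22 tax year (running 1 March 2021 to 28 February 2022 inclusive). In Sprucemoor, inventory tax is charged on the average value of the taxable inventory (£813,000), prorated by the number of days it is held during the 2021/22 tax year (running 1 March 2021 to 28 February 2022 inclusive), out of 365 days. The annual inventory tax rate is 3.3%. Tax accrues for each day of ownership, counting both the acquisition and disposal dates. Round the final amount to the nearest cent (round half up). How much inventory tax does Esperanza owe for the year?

Days held (March 19, 2021 – February 28, 2022): 347 out of 365
Tax = £813,000 × 3.3% × 347/365 = £25,505.9260

£25,505.93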